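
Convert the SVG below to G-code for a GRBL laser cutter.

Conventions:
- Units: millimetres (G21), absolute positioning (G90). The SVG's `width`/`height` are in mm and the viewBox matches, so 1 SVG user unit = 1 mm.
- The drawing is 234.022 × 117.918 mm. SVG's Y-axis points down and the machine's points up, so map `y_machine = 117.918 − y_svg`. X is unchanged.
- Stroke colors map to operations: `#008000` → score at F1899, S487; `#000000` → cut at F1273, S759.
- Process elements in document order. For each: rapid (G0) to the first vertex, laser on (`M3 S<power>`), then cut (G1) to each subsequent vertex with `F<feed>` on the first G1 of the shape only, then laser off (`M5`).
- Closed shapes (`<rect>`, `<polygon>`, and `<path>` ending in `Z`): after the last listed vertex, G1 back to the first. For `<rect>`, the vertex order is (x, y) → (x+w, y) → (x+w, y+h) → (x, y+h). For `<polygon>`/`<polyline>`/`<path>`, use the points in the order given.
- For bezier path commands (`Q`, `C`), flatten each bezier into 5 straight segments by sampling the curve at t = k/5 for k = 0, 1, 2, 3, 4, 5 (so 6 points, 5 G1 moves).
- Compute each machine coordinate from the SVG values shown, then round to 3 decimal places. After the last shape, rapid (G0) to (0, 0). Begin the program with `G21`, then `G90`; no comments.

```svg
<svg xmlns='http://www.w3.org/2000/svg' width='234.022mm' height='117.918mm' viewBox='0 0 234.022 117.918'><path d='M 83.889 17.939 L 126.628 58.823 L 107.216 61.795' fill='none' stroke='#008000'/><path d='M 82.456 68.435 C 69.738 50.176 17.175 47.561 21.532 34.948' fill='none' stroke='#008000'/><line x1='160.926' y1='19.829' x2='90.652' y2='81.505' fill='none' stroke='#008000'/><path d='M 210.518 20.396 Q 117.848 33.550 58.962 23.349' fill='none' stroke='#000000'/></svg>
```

G21
G90
G0 X83.889 Y99.979
M3 S487
G1 X126.628 Y59.095 F1899
G1 X107.216 Y56.123
M5
G0 X82.456 Y49.483
M3 S487
G1 X70.818 Y58.766 F1899
G1 X54.262 Y65.526
G1 X37.432 Y70.992
G1 X24.974 Y76.397
G1 X21.532 Y82.970
M5
G0 X160.926 Y98.089
M3 S487
G1 X90.652 Y36.413 F1899
M5
G0 X210.518 Y97.522
M3 S759
G1 X174.801 Y93.195 F1273
G1 X141.787 Y90.736
G1 X111.476 Y90.145
G1 X83.868 Y91.423
G1 X58.962 Y94.569
M5
G0 X0.000 Y0.000

viewBox `0 0 234.022 117.918` with mm width/height → 1 unit = 1 mm. Flip: y_m = 117.918 − y_svg.

**Shape 1** — `<path>` open polyline, stroke `#008000` → score (S487, F1899). Machine vertices: (83.889,99.979) → (126.628,59.095) → (107.216,56.123). Open path.

**Shape 2** — `<path>` cubic bezier, stroke `#008000` → score (S487, F1899). Control points (SVG): P0=(82.456,68.435), P1=(69.738,50.176), P2=(17.175,47.561), P3=(21.532,34.948); sampled at t=k/5. Machine vertices: (82.456,49.483) → (70.818,58.766) → (54.262,65.526) → (37.432,70.992) → (24.974,76.397) → (21.532,82.970). Open path.

**Shape 3** — `<line>` line segment, stroke `#008000` → score (S487, F1899). Machine vertices: (160.926,98.089) → (90.652,36.413). Open path.

**Shape 4** — `<path>` quadratic bezier, stroke `#000000` → cut (S759, F1273). Control points (SVG): P0=(210.518,20.396), P1=(117.848,33.550), P2=(58.962,23.349); sampled at t=k/5. Machine vertices: (210.518,97.522) → (174.801,93.195) → (141.787,90.736) → (111.476,90.145) → (83.868,91.423) → (58.962,94.569). Open path.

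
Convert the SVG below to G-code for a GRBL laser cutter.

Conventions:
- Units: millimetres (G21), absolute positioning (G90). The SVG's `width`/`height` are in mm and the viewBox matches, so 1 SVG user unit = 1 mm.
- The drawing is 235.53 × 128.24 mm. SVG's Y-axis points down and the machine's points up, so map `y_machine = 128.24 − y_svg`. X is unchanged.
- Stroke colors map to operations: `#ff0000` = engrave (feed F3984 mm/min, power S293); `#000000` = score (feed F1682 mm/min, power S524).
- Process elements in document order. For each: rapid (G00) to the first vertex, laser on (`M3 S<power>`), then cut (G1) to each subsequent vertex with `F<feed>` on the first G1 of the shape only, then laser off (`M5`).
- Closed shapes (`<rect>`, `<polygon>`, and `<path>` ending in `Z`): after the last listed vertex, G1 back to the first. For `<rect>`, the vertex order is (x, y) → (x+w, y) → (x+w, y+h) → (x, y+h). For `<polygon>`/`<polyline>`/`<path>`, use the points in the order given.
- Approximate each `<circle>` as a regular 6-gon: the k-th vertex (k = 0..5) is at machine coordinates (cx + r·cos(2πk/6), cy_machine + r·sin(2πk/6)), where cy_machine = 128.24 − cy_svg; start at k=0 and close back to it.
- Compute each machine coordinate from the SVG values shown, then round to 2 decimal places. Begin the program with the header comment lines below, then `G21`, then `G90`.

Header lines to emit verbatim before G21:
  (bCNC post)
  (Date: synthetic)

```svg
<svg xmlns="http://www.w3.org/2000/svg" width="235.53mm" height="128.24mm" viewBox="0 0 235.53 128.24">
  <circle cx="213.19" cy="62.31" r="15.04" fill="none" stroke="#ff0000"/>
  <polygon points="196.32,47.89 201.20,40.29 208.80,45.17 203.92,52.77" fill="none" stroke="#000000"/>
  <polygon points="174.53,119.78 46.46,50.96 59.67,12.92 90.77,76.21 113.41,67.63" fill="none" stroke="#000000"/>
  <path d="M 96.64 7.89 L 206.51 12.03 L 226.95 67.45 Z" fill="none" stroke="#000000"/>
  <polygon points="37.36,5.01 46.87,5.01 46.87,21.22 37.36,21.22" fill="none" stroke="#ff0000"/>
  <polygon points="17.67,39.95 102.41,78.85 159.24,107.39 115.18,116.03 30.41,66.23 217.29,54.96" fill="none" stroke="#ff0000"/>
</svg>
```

1 u = 1 mm; y_m = 128.24 − y.

[1] `<circle>` circle, #ff0000→engrave S293 F3984: (228.23,65.93) → (220.71,78.96) → (205.67,78.96) → (198.15,65.93) → (205.67,52.90) → (220.71,52.90) → (228.23,65.93) (closed)

[2] `<polygon>` regular polygon, #000000→score S524 F1682: (196.32,80.35) → (201.20,87.95) → (208.80,83.07) → (203.92,75.47) → (196.32,80.35) (closed)

[3] `<polygon>` closed polygon, #000000→score S524 F1682: (174.53,8.46) → (46.46,77.28) → (59.67,115.32) → (90.77,52.03) → (113.41,60.61) → (174.53,8.46) (closed)

[4] `<path>` closed polygon, #000000→score S524 F1682: (96.64,120.35) → (206.51,116.21) → (226.95,60.79) → (96.64,120.35) (closed)

[5] `<polygon>` rectangle, #ff0000→engrave S293 F3984: (37.36,123.23) → (46.87,123.23) → (46.87,107.02) → (37.36,107.02) → (37.36,123.23) (closed)

[6] `<polygon>` closed polygon, #ff0000→engrave S293 F3984: (17.67,88.29) → (102.41,49.39) → (159.24,20.85) → (115.18,12.21) → (30.41,62.01) → (217.29,73.28) → (17.67,88.29) (closed)

(bCNC post)
(Date: synthetic)
G21
G90
G00 X228.23 Y65.93
M3 S293
G1 X220.71 Y78.96 F3984
G1 X205.67 Y78.96
G1 X198.15 Y65.93
G1 X205.67 Y52.90
G1 X220.71 Y52.90
G1 X228.23 Y65.93
M5
G00 X196.32 Y80.35
M3 S524
G1 X201.20 Y87.95 F1682
G1 X208.80 Y83.07
G1 X203.92 Y75.47
G1 X196.32 Y80.35
M5
G00 X174.53 Y8.46
M3 S524
G1 X46.46 Y77.28 F1682
G1 X59.67 Y115.32
G1 X90.77 Y52.03
G1 X113.41 Y60.61
G1 X174.53 Y8.46
M5
G00 X96.64 Y120.35
M3 S524
G1 X206.51 Y116.21 F1682
G1 X226.95 Y60.79
G1 X96.64 Y120.35
M5
G00 X37.36 Y123.23
M3 S293
G1 X46.87 Y123.23 F3984
G1 X46.87 Y107.02
G1 X37.36 Y107.02
G1 X37.36 Y123.23
M5
G00 X17.67 Y88.29
M3 S293
G1 X102.41 Y49.39 F3984
G1 X159.24 Y20.85
G1 X115.18 Y12.21
G1 X30.41 Y62.01
G1 X217.29 Y73.28
G1 X17.67 Y88.29
M5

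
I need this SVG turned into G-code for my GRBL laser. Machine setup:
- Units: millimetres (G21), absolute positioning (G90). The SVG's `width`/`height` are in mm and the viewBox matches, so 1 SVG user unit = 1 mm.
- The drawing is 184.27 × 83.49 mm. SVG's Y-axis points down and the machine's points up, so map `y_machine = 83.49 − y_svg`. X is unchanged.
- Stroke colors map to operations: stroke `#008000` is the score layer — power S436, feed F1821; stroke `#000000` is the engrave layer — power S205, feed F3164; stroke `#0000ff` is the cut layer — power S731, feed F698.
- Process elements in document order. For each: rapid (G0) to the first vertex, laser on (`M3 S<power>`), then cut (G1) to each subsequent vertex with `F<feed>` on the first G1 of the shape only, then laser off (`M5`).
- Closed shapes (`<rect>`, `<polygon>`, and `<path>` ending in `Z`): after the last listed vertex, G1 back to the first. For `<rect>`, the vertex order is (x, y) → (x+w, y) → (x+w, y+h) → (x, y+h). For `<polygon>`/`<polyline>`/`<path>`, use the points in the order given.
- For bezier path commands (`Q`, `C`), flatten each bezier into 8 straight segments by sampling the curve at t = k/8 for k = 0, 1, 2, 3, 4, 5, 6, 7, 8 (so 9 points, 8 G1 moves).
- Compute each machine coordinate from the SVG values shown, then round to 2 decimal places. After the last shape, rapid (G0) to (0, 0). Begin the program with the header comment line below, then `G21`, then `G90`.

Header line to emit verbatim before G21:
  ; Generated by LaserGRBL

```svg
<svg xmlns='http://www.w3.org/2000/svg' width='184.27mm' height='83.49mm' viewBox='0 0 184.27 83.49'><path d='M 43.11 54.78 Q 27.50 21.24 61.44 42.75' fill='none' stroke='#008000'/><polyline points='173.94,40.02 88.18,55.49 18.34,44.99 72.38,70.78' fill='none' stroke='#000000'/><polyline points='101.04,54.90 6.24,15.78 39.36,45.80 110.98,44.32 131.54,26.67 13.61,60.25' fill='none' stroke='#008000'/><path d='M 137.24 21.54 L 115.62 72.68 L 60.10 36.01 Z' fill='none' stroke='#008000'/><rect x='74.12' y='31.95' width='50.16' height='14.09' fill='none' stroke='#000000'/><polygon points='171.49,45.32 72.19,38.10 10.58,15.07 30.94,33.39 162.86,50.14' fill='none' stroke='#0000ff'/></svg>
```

; Generated by LaserGRBL
G21
G90
G0 X43.11 Y28.71
M3 S436
G1 X39.98 Y36.23 F1821
G1 X38.40 Y42.04
G1 X38.37 Y46.12
G1 X39.89 Y48.49
G1 X42.95 Y49.13
G1 X47.57 Y48.05
G1 X53.73 Y45.26
G1 X61.44 Y40.74
M5
G0 X173.94 Y43.47
M3 S205
G1 X88.18 Y28.00 F3164
G1 X18.34 Y38.50
G1 X72.38 Y12.71
M5
G0 X101.04 Y28.59
M3 S436
G1 X6.24 Y67.71 F1821
G1 X39.36 Y37.69
G1 X110.98 Y39.17
G1 X131.54 Y56.82
G1 X13.61 Y23.24
M5
G0 X137.24 Y61.95
M3 S436
G1 X115.62 Y10.81 F1821
G1 X60.10 Y47.48
G1 X137.24 Y61.95
M5
G0 X74.12 Y51.54
M3 S205
G1 X124.28 Y51.54 F3164
G1 X124.28 Y37.45
G1 X74.12 Y37.45
G1 X74.12 Y51.54
M5
G0 X171.49 Y38.17
M3 S731
G1 X72.19 Y45.39 F698
G1 X10.58 Y68.42
G1 X30.94 Y50.10
G1 X162.86 Y33.35
G1 X171.49 Y38.17
M5
G0 X0.00 Y0.00

viewBox `0 0 184.27 83.49` with mm width/height → 1 unit = 1 mm. Flip: y_m = 83.49 − y_svg.

**Shape 1** — `<path>` quadratic bezier, stroke `#008000` → score (S436, F1821). Control points (SVG): P0=(43.11,54.78), P1=(27.50,21.24), P2=(61.44,42.75); sampled at t=k/8. Machine vertices: (43.11,28.71) → (39.98,36.23) → (38.40,42.04) → (38.37,46.12) → (39.89,48.49) → (42.95,49.13) → (47.57,48.05) → (53.73,45.26) → (61.44,40.74). Open path.

**Shape 2** — `<polyline>` open polyline, stroke `#000000` → engrave (S205, F3164). Machine vertices: (173.94,43.47) → (88.18,28.00) → (18.34,38.50) → (72.38,12.71). Open path.

**Shape 3** — `<polyline>` open polyline, stroke `#008000` → score (S436, F1821). Machine vertices: (101.04,28.59) → (6.24,67.71) → (39.36,37.69) → (110.98,39.17) → (131.54,56.82) → (13.61,23.24). Open path.

**Shape 4** — `<path>` closed polygon, stroke `#008000` → score (S436, F1821). Machine vertices: (137.24,61.95) → (115.62,10.81) → (60.10,47.48) → (137.24,61.95). Closed: final G1 returns to the first vertex.

**Shape 5** — `<rect>` rectangle, stroke `#000000` → engrave (S205, F3164). Machine vertices: (74.12,51.54) → (124.28,51.54) → (124.28,37.45) → (74.12,37.45) → (74.12,51.54). Closed: final G1 returns to the first vertex.

**Shape 6** — `<polygon>` closed polygon, stroke `#0000ff` → cut (S731, F698). Machine vertices: (171.49,38.17) → (72.19,45.39) → (10.58,68.42) → (30.94,50.10) → (162.86,33.35) → (171.49,38.17). Closed: final G1 returns to the first vertex.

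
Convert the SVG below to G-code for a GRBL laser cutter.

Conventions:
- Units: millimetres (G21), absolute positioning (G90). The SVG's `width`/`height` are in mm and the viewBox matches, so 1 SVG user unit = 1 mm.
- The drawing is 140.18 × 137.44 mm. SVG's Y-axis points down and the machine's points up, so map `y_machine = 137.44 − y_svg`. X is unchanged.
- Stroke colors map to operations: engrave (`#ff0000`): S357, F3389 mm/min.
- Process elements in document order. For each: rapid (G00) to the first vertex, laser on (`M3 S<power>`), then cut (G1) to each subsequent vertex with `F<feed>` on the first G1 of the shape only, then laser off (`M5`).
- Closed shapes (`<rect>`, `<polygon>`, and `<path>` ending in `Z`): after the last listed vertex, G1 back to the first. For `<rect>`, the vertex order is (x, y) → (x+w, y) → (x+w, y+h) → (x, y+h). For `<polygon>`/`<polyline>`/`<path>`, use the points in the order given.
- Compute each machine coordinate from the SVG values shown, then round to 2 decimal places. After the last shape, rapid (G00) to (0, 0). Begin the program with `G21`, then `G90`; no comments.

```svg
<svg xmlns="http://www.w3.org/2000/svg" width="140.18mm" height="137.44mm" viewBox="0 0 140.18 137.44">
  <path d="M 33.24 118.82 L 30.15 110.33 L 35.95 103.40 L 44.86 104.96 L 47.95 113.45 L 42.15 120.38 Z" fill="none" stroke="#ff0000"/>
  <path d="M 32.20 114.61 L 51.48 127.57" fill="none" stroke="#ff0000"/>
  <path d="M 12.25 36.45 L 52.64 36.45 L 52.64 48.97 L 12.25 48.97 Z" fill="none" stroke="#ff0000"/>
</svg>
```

G21
G90
G00 X33.24 Y18.62
M3 S357
G1 X30.15 Y27.11 F3389
G1 X35.95 Y34.04
G1 X44.86 Y32.48
G1 X47.95 Y23.99
G1 X42.15 Y17.06
G1 X33.24 Y18.62
M5
G00 X32.20 Y22.83
M3 S357
G1 X51.48 Y9.87 F3389
M5
G00 X12.25 Y100.99
M3 S357
G1 X52.64 Y100.99 F3389
G1 X52.64 Y88.47
G1 X12.25 Y88.47
G1 X12.25 Y100.99
M5
G00 X0.00 Y0.00

1 u = 1 mm; y_m = 137.44 − y.

[1] `<path>` regular polygon, #ff0000→engrave S357 F3389: (33.24,18.62) → (30.15,27.11) → (35.95,34.04) → (44.86,32.48) → (47.95,23.99) → (42.15,17.06) → (33.24,18.62) (closed)

[2] `<path>` line segment, #ff0000→engrave S357 F3389: (32.20,22.83) → (51.48,9.87)

[3] `<path>` rectangle, #ff0000→engrave S357 F3389: (12.25,100.99) → (52.64,100.99) → (52.64,88.47) → (12.25,88.47) → (12.25,100.99) (closed)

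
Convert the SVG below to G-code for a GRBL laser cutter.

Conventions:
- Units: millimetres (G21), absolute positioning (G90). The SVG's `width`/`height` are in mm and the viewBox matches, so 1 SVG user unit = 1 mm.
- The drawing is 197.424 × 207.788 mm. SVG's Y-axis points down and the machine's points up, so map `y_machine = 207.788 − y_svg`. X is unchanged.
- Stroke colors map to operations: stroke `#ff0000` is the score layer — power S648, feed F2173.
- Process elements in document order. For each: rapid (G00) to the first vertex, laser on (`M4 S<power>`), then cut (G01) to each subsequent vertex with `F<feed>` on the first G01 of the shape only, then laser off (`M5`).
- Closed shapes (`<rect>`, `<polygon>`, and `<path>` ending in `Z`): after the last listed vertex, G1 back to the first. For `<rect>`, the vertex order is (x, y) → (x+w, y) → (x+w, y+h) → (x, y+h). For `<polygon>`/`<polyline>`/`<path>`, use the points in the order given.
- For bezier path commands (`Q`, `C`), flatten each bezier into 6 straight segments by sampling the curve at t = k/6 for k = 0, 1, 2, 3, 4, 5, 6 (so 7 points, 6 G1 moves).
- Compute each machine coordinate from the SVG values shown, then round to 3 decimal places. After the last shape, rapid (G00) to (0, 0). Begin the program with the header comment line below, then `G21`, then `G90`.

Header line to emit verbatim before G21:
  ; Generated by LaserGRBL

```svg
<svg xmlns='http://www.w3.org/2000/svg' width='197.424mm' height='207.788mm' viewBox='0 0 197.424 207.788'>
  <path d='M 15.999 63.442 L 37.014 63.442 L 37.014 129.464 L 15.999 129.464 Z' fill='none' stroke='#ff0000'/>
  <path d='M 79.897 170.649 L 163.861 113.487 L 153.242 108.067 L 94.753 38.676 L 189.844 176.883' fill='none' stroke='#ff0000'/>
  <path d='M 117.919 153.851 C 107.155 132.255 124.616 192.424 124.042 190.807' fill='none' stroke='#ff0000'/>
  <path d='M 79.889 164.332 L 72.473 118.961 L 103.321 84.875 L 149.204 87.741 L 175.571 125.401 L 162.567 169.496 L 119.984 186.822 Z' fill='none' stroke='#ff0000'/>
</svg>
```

Since the viewBox matches the mm dimensions, user units are millimetres directly. The only transform is the Y-flip y_m = 207.788 − y_svg.

Shape 1 is a rectangle drawn with `<path>`. Its stroke #ff0000 means score at S648, F2173. After flipping Y the toolpath is (15.999,144.346) → (37.014,144.346) → (37.014,78.324) → (15.999,78.324) → (15.999,144.346), returning to the start.

Shape 2 is a open polyline drawn with `<path>`. Its stroke #ff0000 means score at S648, F2173. After flipping Y the toolpath is (79.897,37.139) → (163.861,94.301) → (153.242,99.721) → (94.753,169.112) → (189.844,30.905).

Shape 3 is a cubic bezier drawn with `<path>`. Its stroke #ff0000 means score at S648, F2173. After flipping Y the toolpath is (117.919,53.937) → (114.675,58.586) → (114.850,53.595) → (117.159,42.951) → (120.318,30.643) → (123.040,20.657) → (124.042,16.981).

Shape 4 is a regular polygon drawn with `<path>`. Its stroke #ff0000 means score at S648, F2173. After flipping Y the toolpath is (79.889,43.456) → (72.473,88.827) → (103.321,122.913) → (149.204,120.047) → (175.571,82.387) → (162.567,38.292) → (119.984,20.966) → (79.889,43.456), returning to the start.

; Generated by LaserGRBL
G21
G90
G00 X15.999 Y144.346
M4 S648
G01 X37.014 Y144.346 F2173
G01 X37.014 Y78.324
G01 X15.999 Y78.324
G01 X15.999 Y144.346
M5
G00 X79.897 Y37.139
M4 S648
G01 X163.861 Y94.301 F2173
G01 X153.242 Y99.721
G01 X94.753 Y169.112
G01 X189.844 Y30.905
M5
G00 X117.919 Y53.937
M4 S648
G01 X114.675 Y58.586 F2173
G01 X114.850 Y53.595
G01 X117.159 Y42.951
G01 X120.318 Y30.643
G01 X123.040 Y20.657
G01 X124.042 Y16.981
M5
G00 X79.889 Y43.456
M4 S648
G01 X72.473 Y88.827 F2173
G01 X103.321 Y122.913
G01 X149.204 Y120.047
G01 X175.571 Y82.387
G01 X162.567 Y38.292
G01 X119.984 Y20.966
G01 X79.889 Y43.456
M5
G00 X0.000 Y0.000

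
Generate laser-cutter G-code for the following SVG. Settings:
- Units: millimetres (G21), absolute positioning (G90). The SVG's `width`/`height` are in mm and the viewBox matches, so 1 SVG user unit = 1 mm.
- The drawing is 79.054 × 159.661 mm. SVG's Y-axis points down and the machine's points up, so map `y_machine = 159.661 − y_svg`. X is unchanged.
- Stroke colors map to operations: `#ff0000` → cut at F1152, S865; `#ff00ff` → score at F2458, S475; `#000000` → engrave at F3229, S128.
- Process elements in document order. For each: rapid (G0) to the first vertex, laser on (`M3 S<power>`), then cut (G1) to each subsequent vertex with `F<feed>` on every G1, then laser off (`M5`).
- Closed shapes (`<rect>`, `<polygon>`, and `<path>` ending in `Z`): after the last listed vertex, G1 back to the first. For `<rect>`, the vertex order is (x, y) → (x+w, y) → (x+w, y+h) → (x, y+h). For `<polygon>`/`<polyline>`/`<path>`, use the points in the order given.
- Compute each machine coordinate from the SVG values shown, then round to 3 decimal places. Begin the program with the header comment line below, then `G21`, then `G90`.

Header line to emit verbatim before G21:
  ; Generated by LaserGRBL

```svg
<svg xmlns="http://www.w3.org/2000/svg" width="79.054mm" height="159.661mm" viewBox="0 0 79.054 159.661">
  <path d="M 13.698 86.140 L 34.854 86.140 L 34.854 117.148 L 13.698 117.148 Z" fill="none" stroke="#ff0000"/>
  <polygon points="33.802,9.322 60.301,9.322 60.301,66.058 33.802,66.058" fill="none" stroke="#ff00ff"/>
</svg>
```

viewBox `0 0 79.054 159.661` with mm width/height → 1 unit = 1 mm. Flip: y_m = 159.661 − y_svg.

**Shape 1** — `<path>` rectangle, stroke `#ff0000` → cut (S865, F1152). Machine vertices: (13.698,73.521) → (34.854,73.521) → (34.854,42.513) → (13.698,42.513) → (13.698,73.521). Closed: final G1 returns to the first vertex.

**Shape 2** — `<polygon>` rectangle, stroke `#ff00ff` → score (S475, F2458). Machine vertices: (33.802,150.339) → (60.301,150.339) → (60.301,93.603) → (33.802,93.603) → (33.802,150.339). Closed: final G1 returns to the first vertex.

; Generated by LaserGRBL
G21
G90
G0 X13.698 Y73.521
M3 S865
G1 X34.854 Y73.521 F1152
G1 X34.854 Y42.513 F1152
G1 X13.698 Y42.513 F1152
G1 X13.698 Y73.521 F1152
M5
G0 X33.802 Y150.339
M3 S475
G1 X60.301 Y150.339 F2458
G1 X60.301 Y93.603 F2458
G1 X33.802 Y93.603 F2458
G1 X33.802 Y150.339 F2458
M5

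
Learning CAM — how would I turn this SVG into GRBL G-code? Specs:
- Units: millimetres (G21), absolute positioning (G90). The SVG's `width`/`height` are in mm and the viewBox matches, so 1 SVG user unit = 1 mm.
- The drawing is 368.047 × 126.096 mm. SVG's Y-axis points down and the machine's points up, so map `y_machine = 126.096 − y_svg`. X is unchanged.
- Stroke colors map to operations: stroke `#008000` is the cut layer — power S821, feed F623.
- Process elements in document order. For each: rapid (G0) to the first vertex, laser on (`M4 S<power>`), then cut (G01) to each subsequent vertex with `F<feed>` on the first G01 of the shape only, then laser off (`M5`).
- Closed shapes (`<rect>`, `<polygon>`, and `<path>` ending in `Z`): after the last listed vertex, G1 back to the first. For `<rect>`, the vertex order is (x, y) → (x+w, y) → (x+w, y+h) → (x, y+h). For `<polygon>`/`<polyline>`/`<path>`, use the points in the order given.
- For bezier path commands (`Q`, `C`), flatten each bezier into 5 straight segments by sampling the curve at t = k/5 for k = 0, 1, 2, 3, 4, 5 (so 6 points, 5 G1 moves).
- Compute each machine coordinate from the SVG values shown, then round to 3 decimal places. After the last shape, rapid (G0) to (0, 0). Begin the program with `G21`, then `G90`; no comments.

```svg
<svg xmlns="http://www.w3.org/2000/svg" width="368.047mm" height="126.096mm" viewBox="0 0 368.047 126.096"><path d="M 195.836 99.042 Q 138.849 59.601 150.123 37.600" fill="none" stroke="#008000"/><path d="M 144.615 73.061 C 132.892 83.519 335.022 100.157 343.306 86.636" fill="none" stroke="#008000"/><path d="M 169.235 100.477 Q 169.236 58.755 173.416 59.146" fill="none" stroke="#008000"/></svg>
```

G21
G90
G0 X195.836 Y27.054
M4 S821
G01 X175.772 Y42.133 F623
G01 X161.168 Y55.816
G01 X152.026 Y68.105
G01 X148.344 Y78.998
G01 X150.123 Y88.496
M5
G0 X144.615 Y53.035
M4 S821
G01 X159.982 Y46.309 F623
G01 X207.104 Y39.845
G01 X266.412 Y35.385
G01 X318.336 Y34.676
G01 X343.306 Y39.460
M5
G0 X169.235 Y25.619
M4 S821
G01 X169.403 Y40.623 F623
G01 X169.904 Y52.259
G01 X170.741 Y60.525
G01 X171.911 Y65.422
G01 X173.416 Y66.950
M5
G0 X0.000 Y0.000

Since the viewBox matches the mm dimensions, user units are millimetres directly. The only transform is the Y-flip y_m = 126.096 − y_svg.

Shape 1 is a quadratic bezier drawn with `<path>`. Its stroke #008000 means cut at S821, F623. After flipping Y the toolpath is (195.836,27.054) → (175.772,42.133) → (161.168,55.816) → (152.026,68.105) → (148.344,78.998) → (150.123,88.496).

Shape 2 is a cubic bezier drawn with `<path>`. Its stroke #008000 means cut at S821, F623. After flipping Y the toolpath is (144.615,53.035) → (159.982,46.309) → (207.104,39.845) → (266.412,35.385) → (318.336,34.676) → (343.306,39.460).

Shape 3 is a quadratic bezier drawn with `<path>`. Its stroke #008000 means cut at S821, F623. After flipping Y the toolpath is (169.235,25.619) → (169.403,40.623) → (169.904,52.259) → (170.741,60.525) → (171.911,65.422) → (173.416,66.950).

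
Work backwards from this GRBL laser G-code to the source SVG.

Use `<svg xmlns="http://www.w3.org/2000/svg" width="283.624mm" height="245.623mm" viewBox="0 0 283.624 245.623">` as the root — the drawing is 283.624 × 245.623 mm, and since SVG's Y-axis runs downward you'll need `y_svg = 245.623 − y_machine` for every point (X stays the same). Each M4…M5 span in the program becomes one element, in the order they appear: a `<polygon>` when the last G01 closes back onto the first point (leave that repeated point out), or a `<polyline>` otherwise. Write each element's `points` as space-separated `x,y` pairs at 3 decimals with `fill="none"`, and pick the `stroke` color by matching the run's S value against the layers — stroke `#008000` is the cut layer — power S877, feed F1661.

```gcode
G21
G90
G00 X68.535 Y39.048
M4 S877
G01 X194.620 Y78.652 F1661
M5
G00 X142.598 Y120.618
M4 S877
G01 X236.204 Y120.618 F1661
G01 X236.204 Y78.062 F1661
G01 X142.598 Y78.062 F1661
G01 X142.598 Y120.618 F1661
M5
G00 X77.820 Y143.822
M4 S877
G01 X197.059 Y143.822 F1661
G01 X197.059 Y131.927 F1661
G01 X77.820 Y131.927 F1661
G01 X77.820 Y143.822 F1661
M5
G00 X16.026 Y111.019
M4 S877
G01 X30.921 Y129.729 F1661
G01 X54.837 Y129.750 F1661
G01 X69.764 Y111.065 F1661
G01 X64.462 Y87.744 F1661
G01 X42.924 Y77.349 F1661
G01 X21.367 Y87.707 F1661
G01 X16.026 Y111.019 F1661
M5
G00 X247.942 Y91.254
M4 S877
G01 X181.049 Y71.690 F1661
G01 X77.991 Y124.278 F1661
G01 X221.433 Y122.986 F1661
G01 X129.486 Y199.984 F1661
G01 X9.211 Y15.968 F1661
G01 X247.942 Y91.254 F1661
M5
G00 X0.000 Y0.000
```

Machine Y-up, SVG Y-down with viewBox height 245.623, so y_svg = 245.623 − y_machine; X carries over. Every run uses S877, so all elements get stroke `#008000` (cut).

Run 1: The run is open, so emit a `<polyline>` with points (Y-flipped): 68.535,206.575 194.620,166.971.

Run 2: The run returns to its start, so emit a `<polygon>` with points (Y-flipped): 142.598,125.005 236.204,125.005 236.204,167.561 142.598,167.561.

Run 3: The run returns to its start, so emit a `<polygon>` with points (Y-flipped): 77.820,101.801 197.059,101.801 197.059,113.696 77.820,113.696.

Run 4: The run returns to its start, so emit a `<polygon>` with points (Y-flipped): 16.026,134.604 30.921,115.894 54.837,115.873 69.764,134.558 64.462,157.879 42.924,168.274 21.367,157.916.

Run 5: The run returns to its start, so emit a `<polygon>` with points (Y-flipped): 247.942,154.369 181.049,173.933 77.991,121.345 221.433,122.637 129.486,45.639 9.211,229.655.

<svg xmlns="http://www.w3.org/2000/svg" width="283.624mm" height="245.623mm" viewBox="0 0 283.624 245.623">
  <polyline points="68.535,206.575 194.620,166.971" fill="none" stroke="#008000"/>
  <polygon points="142.598,125.005 236.204,125.005 236.204,167.561 142.598,167.561" fill="none" stroke="#008000"/>
  <polygon points="77.820,101.801 197.059,101.801 197.059,113.696 77.820,113.696" fill="none" stroke="#008000"/>
  <polygon points="16.026,134.604 30.921,115.894 54.837,115.873 69.764,134.558 64.462,157.879 42.924,168.274 21.367,157.916" fill="none" stroke="#008000"/>
  <polygon points="247.942,154.369 181.049,173.933 77.991,121.345 221.433,122.637 129.486,45.639 9.211,229.655" fill="none" stroke="#008000"/>
</svg>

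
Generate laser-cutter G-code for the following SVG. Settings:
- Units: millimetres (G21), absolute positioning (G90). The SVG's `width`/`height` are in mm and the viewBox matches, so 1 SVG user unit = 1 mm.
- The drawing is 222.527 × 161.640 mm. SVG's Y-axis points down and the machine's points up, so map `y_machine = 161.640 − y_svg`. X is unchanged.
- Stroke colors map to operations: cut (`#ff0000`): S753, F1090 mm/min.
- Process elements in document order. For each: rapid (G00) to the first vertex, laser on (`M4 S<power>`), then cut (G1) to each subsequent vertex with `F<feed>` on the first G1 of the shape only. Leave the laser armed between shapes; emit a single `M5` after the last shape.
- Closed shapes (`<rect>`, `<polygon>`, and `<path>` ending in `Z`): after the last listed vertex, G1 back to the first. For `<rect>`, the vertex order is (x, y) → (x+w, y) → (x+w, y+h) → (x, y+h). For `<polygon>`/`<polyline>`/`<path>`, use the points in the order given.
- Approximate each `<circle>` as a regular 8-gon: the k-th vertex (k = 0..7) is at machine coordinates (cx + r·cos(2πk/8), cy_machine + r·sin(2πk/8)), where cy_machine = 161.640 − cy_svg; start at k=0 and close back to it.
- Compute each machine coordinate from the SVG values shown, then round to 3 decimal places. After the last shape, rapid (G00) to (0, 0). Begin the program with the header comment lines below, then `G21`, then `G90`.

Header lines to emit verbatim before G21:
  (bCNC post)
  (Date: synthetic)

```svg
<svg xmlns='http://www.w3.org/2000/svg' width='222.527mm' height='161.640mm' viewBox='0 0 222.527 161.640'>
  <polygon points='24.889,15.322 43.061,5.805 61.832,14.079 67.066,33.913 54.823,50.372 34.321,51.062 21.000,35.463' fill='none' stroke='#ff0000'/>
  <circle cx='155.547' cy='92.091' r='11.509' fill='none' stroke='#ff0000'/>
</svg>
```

(bCNC post)
(Date: synthetic)
G21
G90
G00 X24.889 Y146.318
M4 S753
G1 X43.061 Y155.835 F1090
G1 X61.832 Y147.561
G1 X67.066 Y127.727
G1 X54.823 Y111.268
G1 X34.321 Y110.578
G1 X21.000 Y126.177
G1 X24.889 Y146.318
G00 X167.056 Y69.549
M4 S753
G1 X163.685 Y77.687 F1090
G1 X155.547 Y81.058
G1 X147.409 Y77.687
G1 X144.038 Y69.549
G1 X147.409 Y61.411
G1 X155.547 Y58.040
G1 X163.685 Y61.411
G1 X167.056 Y69.549
M5
G00 X0.000 Y0.000

Since the viewBox matches the mm dimensions, user units are millimetres directly. The only transform is the Y-flip y_m = 161.640 − y_svg.

Shape 1 is a regular polygon drawn with `<polygon>`. Its stroke #ff0000 means cut at S753, F1090. After flipping Y the toolpath is (24.889,146.318) → (43.061,155.835) → (61.832,147.561) → (67.066,127.727) → (54.823,111.268) → (34.321,110.578) → (21.000,126.177) → (24.889,146.318), returning to the start.

Shape 2 is a circle drawn with `<circle>`. Its stroke #ff0000 means cut at S753, F1090. After flipping Y the toolpath is (167.056,69.549) → (163.685,77.687) → (155.547,81.058) → (147.409,77.687) → (144.038,69.549) → (147.409,61.411) → (155.547,58.040) → (163.685,61.411) → (167.056,69.549), returning to the start.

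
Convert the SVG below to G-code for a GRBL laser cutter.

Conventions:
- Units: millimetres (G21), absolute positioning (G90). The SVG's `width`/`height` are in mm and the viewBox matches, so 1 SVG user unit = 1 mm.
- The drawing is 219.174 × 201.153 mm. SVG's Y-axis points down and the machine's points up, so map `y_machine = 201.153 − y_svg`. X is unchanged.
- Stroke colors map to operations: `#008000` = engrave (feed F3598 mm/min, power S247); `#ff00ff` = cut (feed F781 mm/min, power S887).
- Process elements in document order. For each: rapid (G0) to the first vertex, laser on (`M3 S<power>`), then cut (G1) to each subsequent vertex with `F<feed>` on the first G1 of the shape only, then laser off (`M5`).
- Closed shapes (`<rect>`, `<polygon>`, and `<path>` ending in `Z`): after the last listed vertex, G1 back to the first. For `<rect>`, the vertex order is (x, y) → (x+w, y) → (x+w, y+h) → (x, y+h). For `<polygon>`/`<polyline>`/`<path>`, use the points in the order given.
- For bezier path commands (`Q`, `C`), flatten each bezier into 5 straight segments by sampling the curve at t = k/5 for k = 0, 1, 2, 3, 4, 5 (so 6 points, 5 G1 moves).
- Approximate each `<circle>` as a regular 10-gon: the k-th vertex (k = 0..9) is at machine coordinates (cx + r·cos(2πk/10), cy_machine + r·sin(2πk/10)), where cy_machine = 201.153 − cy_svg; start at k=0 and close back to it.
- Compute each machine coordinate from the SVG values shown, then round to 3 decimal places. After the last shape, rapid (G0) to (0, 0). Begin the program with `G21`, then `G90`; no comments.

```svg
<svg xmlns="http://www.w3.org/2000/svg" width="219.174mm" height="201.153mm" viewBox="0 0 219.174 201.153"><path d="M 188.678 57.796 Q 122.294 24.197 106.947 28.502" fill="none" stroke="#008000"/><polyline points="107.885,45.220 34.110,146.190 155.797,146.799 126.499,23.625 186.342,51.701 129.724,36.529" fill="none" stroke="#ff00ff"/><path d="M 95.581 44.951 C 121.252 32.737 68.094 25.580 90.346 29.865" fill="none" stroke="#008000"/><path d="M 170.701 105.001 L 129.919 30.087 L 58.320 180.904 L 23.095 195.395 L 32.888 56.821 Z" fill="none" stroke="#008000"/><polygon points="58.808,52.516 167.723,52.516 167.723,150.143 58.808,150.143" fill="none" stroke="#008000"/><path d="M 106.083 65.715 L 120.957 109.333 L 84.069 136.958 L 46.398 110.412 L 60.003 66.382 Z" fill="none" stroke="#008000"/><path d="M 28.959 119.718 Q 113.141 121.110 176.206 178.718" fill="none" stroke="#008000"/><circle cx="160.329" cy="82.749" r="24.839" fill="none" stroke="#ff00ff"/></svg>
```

1 u = 1 mm; y_m = 201.153 − y.

[1] `<path>` quadratic bezier, #008000→engrave S247 F3598: (188.678,143.357) → (164.166,155.280) → (143.737,164.172) → (127.391,170.030) → (115.127,172.857) → (106.947,172.651)

[2] `<polyline>` open polyline, #ff00ff→cut S887 F781: (107.885,155.933) → (34.110,54.963) → (155.797,54.354) → (126.499,177.528) → (186.342,149.452) → (129.724,164.624)

[3] `<path>` cubic bezier, #008000→engrave S247 F3598: (95.581,156.202) → (102.758,162.872) → (98.420,168.023) → (89.969,171.346) → (84.810,172.537) → (90.346,171.288)

[4] `<path>` closed polygon, #008000→engrave S247 F3598: (170.701,96.152) → (129.919,171.066) → (58.320,20.249) → (23.095,5.758) → (32.888,144.332) → (170.701,96.152) (closed)

[5] `<polygon>` rectangle, #008000→engrave S247 F3598: (58.808,148.637) → (167.723,148.637) → (167.723,51.010) → (58.808,51.010) → (58.808,148.637) (closed)

[6] `<path>` regular polygon, #008000→engrave S247 F3598: (106.083,135.438) → (120.957,91.820) → (84.069,64.195) → (46.398,90.741) → (60.003,134.771) → (106.083,135.438) (closed)

[7] `<path>` quadratic bezier, #008000→engrave S247 F3598: (28.959,81.435) → (61.787,78.630) → (92.926,71.327) → (122.375,59.527) → (150.135,43.230) → (176.206,22.435)

[8] `<circle>` circle, #ff00ff→cut S887 F781: (185.168,118.404) → (180.424,133.004) → (168.005,142.027) → (152.653,142.027) → (140.234,133.004) → (135.490,118.404) → (140.234,103.804) → (152.653,94.781) → (168.005,94.781) → (180.424,103.804) → (185.168,118.404) (closed)

G21
G90
G0 X188.678 Y143.357
M3 S247
G1 X164.166 Y155.280 F3598
G1 X143.737 Y164.172
G1 X127.391 Y170.030
G1 X115.127 Y172.857
G1 X106.947 Y172.651
M5
G0 X107.885 Y155.933
M3 S887
G1 X34.110 Y54.963 F781
G1 X155.797 Y54.354
G1 X126.499 Y177.528
G1 X186.342 Y149.452
G1 X129.724 Y164.624
M5
G0 X95.581 Y156.202
M3 S247
G1 X102.758 Y162.872 F3598
G1 X98.420 Y168.023
G1 X89.969 Y171.346
G1 X84.810 Y172.537
G1 X90.346 Y171.288
M5
G0 X170.701 Y96.152
M3 S247
G1 X129.919 Y171.066 F3598
G1 X58.320 Y20.249
G1 X23.095 Y5.758
G1 X32.888 Y144.332
G1 X170.701 Y96.152
M5
G0 X58.808 Y148.637
M3 S247
G1 X167.723 Y148.637 F3598
G1 X167.723 Y51.010
G1 X58.808 Y51.010
G1 X58.808 Y148.637
M5
G0 X106.083 Y135.438
M3 S247
G1 X120.957 Y91.820 F3598
G1 X84.069 Y64.195
G1 X46.398 Y90.741
G1 X60.003 Y134.771
G1 X106.083 Y135.438
M5
G0 X28.959 Y81.435
M3 S247
G1 X61.787 Y78.630 F3598
G1 X92.926 Y71.327
G1 X122.375 Y59.527
G1 X150.135 Y43.230
G1 X176.206 Y22.435
M5
G0 X185.168 Y118.404
M3 S887
G1 X180.424 Y133.004 F781
G1 X168.005 Y142.027
G1 X152.653 Y142.027
G1 X140.234 Y133.004
G1 X135.490 Y118.404
G1 X140.234 Y103.804
G1 X152.653 Y94.781
G1 X168.005 Y94.781
G1 X180.424 Y103.804
G1 X185.168 Y118.404
M5
G0 X0.000 Y0.000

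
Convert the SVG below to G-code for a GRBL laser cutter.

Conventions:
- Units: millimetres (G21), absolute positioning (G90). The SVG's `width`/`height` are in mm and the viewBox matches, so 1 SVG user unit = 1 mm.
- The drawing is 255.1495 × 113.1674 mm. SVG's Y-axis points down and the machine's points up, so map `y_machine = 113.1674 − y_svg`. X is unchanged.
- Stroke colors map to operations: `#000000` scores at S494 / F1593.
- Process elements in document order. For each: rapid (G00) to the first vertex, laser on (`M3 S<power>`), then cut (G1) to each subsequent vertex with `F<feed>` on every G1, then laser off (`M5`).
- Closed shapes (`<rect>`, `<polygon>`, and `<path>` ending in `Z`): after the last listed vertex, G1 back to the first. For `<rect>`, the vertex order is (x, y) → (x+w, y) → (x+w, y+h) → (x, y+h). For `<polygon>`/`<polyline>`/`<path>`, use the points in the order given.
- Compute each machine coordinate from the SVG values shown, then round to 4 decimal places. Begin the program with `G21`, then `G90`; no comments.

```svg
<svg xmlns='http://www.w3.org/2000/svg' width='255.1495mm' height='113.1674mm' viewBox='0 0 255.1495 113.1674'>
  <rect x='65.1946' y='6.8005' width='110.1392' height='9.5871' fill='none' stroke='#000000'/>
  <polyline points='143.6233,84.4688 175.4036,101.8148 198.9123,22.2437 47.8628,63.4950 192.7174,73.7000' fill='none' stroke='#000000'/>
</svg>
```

1 u = 1 mm; y_m = 113.1674 − y.

[1] `<rect>` rectangle, #000000→score S494 F1593: (65.1946,106.3669) → (175.3338,106.3669) → (175.3338,96.7798) → (65.1946,96.7798) → (65.1946,106.3669) (closed)

[2] `<polyline>` open polyline, #000000→score S494 F1593: (143.6233,28.6986) → (175.4036,11.3526) → (198.9123,90.9237) → (47.8628,49.6724) → (192.7174,39.4674)

G21
G90
G00 X65.1946 Y106.3669
M3 S494
G1 X175.3338 Y106.3669 F1593
G1 X175.3338 Y96.7798 F1593
G1 X65.1946 Y96.7798 F1593
G1 X65.1946 Y106.3669 F1593
M5
G00 X143.6233 Y28.6986
M3 S494
G1 X175.4036 Y11.3526 F1593
G1 X198.9123 Y90.9237 F1593
G1 X47.8628 Y49.6724 F1593
G1 X192.7174 Y39.4674 F1593
M5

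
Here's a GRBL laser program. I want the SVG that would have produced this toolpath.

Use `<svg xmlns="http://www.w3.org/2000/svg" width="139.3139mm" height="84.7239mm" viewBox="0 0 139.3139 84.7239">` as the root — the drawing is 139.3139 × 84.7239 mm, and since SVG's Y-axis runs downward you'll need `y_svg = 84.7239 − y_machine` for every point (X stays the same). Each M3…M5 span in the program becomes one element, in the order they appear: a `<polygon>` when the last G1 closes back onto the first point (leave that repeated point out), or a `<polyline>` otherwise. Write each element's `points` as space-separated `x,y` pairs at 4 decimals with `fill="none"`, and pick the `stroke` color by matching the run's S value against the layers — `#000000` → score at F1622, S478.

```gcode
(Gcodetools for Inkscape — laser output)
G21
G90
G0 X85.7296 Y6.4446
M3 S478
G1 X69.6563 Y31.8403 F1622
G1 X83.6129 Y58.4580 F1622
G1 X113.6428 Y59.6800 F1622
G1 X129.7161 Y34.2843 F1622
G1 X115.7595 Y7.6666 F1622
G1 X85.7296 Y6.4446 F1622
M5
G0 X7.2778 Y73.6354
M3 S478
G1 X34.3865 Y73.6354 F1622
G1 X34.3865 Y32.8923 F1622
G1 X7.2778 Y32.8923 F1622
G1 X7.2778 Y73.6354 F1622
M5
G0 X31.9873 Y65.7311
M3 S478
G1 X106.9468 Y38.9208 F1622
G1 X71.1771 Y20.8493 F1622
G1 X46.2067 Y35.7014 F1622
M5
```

y_svg = 84.7239 − y_m. Every run uses S478, so all elements get stroke `#000000` (score).

[1] closed run; points: 85.7296,78.2793 69.6563,52.8836 83.6129,26.2659 113.6428,25.0439 129.7161,50.4396 115.7595,77.0573

[2] closed run; points: 7.2778,11.0885 34.3865,11.0885 34.3865,51.8316 7.2778,51.8316

[3] open run; points: 31.9873,18.9928 106.9468,45.8031 71.1771,63.8746 46.2067,49.0225

<svg xmlns="http://www.w3.org/2000/svg" width="139.3139mm" height="84.7239mm" viewBox="0 0 139.3139 84.7239">
  <polygon points="85.7296,78.2793 69.6563,52.8836 83.6129,26.2659 113.6428,25.0439 129.7161,50.4396 115.7595,77.0573" fill="none" stroke="#000000"/>
  <polygon points="7.2778,11.0885 34.3865,11.0885 34.3865,51.8316 7.2778,51.8316" fill="none" stroke="#000000"/>
  <polyline points="31.9873,18.9928 106.9468,45.8031 71.1771,63.8746 46.2067,49.0225" fill="none" stroke="#000000"/>
</svg>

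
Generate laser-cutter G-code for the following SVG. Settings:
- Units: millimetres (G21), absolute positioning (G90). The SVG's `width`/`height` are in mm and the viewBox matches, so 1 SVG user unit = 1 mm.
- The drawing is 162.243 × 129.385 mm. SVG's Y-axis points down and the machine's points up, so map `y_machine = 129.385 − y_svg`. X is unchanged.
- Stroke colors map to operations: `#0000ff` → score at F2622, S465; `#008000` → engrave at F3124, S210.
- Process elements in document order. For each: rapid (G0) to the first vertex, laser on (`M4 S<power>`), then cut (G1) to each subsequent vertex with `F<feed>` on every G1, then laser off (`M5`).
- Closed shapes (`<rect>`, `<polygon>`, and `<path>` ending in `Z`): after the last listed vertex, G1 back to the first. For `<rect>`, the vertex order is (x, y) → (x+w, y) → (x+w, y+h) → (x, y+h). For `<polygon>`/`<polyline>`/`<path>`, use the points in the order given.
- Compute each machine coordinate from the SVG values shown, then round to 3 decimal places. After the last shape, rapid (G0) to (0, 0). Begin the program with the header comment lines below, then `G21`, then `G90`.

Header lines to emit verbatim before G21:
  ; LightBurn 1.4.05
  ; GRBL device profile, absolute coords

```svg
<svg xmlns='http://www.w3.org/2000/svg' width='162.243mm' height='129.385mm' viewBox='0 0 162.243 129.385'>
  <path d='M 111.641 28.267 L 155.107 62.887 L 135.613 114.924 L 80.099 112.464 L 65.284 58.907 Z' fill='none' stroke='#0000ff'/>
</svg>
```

Since the viewBox matches the mm dimensions, user units are millimetres directly. The only transform is the Y-flip y_m = 129.385 − y_svg.

Shape 1 is a regular polygon drawn with `<path>`. Its stroke #0000ff means score at S465, F2622. After flipping Y the toolpath is (111.641,101.118) → (155.107,66.498) → (135.613,14.461) → (80.099,16.921) → (65.284,70.478) → (111.641,101.118), returning to the start.

; LightBurn 1.4.05
; GRBL device profile, absolute coords
G21
G90
G0 X111.641 Y101.118
M4 S465
G1 X155.107 Y66.498 F2622
G1 X135.613 Y14.461 F2622
G1 X80.099 Y16.921 F2622
G1 X65.284 Y70.478 F2622
G1 X111.641 Y101.118 F2622
M5
G0 X0.000 Y0.000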